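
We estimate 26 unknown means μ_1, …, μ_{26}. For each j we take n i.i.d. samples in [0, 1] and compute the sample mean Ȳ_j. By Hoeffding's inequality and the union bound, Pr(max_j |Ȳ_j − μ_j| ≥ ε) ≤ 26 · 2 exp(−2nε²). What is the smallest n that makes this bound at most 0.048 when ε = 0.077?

Need 2·26·exp(−2nε²) ≤ 0.048, i.e. exp(−2nε²) ≤ 0.048/52.
So 2nε² ≥ ln(52/0.048) = 6.987798.
Hence n ≥ 6.987798/(2·0.077²) = 589.290.
The smallest integer n is 590.

590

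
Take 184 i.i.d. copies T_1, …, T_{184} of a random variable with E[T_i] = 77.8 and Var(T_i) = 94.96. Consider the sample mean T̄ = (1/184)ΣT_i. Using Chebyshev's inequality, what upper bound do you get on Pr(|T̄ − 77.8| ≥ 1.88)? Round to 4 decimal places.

Var(T̄) = Var(T_i)/n = 94.96/184 = 0.51609.
Chebyshev: Pr(|T̄ − 77.8| ≥ 1.88) ≤ Var(T̄)/(1.88)² = 94.96/(184·1.88²) = 0.1460.

0.1460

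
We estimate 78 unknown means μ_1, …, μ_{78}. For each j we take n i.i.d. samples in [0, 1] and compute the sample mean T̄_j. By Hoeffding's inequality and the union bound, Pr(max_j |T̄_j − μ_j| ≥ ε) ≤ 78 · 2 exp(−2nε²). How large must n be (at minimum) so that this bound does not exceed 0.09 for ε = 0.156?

Need 2·78·exp(−2nε²) ≤ 0.09, i.e. exp(−2nε²) ≤ 0.09/156.
So 2nε² ≥ ln(156/0.09) = 7.457802.
Hence n ≥ 7.457802/(2·0.156²) = 153.226.
The smallest integer n is 154.

154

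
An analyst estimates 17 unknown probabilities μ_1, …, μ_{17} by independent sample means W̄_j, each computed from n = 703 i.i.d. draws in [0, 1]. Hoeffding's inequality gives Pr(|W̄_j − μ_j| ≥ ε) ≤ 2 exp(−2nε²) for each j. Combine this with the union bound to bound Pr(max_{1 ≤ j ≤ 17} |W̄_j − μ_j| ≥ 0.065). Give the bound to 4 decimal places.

Per-experiment Hoeffding bound: 2·exp(−2·703·0.065²) = 2·exp(−5.94035) = 0.0052622.
Union bound over 17 events: 17·0.0052622 = 0.08946.

0.0895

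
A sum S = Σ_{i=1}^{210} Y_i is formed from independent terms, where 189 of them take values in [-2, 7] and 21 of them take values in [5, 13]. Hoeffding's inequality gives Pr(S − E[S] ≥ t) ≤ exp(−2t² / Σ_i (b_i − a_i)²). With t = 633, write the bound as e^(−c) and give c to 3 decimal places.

Σ(b_i − a_i)² = 189·9² + 21·8² = 16653.
c = 2t² / 16653 = 2·633² / 16653 = 48.1221.

48.122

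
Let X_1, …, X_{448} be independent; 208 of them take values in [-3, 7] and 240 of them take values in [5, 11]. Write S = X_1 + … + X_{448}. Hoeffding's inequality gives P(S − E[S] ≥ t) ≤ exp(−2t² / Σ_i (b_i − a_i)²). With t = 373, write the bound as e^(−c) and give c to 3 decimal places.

Σ(b_i − a_i)² = 208·10² + 240·6² = 29440.
c = 2t² / 29440 = 2·373² / 29440 = 9.4517.

9.452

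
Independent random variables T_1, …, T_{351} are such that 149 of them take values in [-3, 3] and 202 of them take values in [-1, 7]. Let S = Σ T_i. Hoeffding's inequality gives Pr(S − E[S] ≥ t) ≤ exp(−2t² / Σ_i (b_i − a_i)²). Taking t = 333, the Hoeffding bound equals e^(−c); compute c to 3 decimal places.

12.124

Σ(b_i − a_i)² = 149·6² + 202·8² = 18292.
c = 2t² / 18292 = 2·333² / 18292 = 12.1243.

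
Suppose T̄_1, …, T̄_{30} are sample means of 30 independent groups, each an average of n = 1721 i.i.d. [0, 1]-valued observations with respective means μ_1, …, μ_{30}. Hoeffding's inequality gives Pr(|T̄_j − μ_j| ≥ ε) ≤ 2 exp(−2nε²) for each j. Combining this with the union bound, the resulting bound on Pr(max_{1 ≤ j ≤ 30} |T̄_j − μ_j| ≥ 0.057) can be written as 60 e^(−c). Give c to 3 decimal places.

11.183

Union bound over the 30 events: Pr(max_{1 ≤ j ≤ 30} |T̄_j − μ_j| ≥ 0.057) ≤ 30·2·exp(−2nε²) = 60 exp(−2·1721·0.057²).
So c = 2·1721·0.057² = 11.1831.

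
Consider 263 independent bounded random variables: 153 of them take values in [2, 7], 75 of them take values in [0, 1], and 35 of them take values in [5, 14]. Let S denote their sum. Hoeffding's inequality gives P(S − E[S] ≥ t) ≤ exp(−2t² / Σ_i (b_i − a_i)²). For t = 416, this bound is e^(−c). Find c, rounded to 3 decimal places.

51.390

Σ(b_i − a_i)² = 153·5² + 75·1² + 35·9² = 6735.
c = 2t² / 6735 = 2·416² / 6735 = 51.3901.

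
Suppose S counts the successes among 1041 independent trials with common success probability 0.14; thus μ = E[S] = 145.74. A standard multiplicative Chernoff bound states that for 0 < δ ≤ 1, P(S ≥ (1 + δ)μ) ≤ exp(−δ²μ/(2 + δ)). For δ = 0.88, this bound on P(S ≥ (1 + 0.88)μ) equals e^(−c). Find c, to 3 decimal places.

39.188

c = δ²μ/(2 + δ) = 0.88²·145.74/(2 + 0.88) = 39.1879.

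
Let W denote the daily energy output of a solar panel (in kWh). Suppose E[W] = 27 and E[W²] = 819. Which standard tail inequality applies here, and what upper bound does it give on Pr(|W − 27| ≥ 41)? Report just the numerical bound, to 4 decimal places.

0.0535

The first two moments determine the variance, so Chebyshev's inequality is the sharpest standard bound available.
Var(W) = E[W²] − (E[W])² = 819 − 729 = 90.
Chebyshev's inequality: Pr(|W − μ| ≥ t) ≤ Var(W)/t² = 90/1681 = 0.0535.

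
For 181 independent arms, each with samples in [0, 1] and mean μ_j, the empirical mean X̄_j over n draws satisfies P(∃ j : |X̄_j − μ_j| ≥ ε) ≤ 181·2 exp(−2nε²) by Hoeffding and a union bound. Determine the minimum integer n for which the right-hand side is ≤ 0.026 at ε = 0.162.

182

Need 2·181·exp(−2nε²) ≤ 0.026, i.e. exp(−2nε²) ≤ 0.026/362.
So 2nε² ≥ ln(362/0.026) = 9.541303.
Hence n ≥ 9.541303/(2·0.162²) = 181.781.
The smallest integer n is 182.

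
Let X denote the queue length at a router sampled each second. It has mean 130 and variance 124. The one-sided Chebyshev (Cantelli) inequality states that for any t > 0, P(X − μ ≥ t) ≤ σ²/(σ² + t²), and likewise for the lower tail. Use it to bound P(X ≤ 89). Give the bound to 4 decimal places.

0.0687

Here σ² = 124 and t = 41, so σ² + t² = 1805.
Cantelli's bound: 124/1805 = 0.0687.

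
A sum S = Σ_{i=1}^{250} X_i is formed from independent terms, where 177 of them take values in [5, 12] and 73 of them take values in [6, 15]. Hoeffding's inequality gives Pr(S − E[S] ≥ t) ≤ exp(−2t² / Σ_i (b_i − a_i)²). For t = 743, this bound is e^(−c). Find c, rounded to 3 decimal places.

Σ(b_i − a_i)² = 177·7² + 73·9² = 14586.
c = 2t² / 14586 = 2·743² / 14586 = 75.6957.

75.696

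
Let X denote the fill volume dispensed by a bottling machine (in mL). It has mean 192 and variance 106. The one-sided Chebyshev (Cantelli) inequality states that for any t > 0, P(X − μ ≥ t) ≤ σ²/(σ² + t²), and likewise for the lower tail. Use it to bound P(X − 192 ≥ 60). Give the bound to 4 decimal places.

0.0286

Here σ² = 106 and t = 60, so σ² + t² = 3706.
Cantelli's bound: 106/3706 = 0.0286.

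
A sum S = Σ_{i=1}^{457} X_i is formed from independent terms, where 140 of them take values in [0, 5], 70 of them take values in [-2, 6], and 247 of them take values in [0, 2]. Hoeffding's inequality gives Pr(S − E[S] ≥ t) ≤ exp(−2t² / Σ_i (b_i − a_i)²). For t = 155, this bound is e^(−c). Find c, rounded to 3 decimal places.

5.358

Σ(b_i − a_i)² = 140·5² + 70·8² + 247·2² = 8968.
c = 2t² / 8968 = 2·155² / 8968 = 5.3579.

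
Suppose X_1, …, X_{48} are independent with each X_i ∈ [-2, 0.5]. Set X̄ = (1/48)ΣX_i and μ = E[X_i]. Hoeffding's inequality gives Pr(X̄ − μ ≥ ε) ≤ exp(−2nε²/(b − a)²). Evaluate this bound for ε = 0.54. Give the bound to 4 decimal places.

0.0113

Exponent: 2nε²/(b − a)² = 2·48·0.54² / 2.5² = 4.47898.
Bound = exp(−4.47898) = 0.01135.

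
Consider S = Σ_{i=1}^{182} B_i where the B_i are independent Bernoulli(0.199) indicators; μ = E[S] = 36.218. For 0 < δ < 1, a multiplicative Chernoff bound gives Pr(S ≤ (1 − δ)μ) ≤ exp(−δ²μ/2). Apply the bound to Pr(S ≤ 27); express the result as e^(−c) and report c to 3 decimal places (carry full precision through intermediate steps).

Write 27 = (1 − δ)μ, so δ = 1 − 27/36.218 = 0.2545143…
Then the exponent is δ²μ/2 = (μ − 27)²/(2μ) = 1.173057.

1.173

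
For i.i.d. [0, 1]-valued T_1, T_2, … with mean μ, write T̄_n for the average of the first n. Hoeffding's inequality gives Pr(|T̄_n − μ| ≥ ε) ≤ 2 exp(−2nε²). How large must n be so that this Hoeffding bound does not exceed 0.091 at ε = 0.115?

Require 2·exp(−2nε²) ≤ 0.091, i.e. 2nε² ≥ ln(2/0.091) = 3.090043.
So n ≥ 3.090043 / (2·0.115²) = 116.826.
The smallest integer n is 117.

117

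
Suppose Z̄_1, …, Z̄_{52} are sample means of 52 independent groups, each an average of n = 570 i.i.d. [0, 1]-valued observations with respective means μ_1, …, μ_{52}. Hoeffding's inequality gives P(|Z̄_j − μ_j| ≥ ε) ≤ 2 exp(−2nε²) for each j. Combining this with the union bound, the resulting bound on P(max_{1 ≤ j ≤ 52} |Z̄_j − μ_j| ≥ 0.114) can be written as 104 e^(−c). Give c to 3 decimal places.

Union bound over the 52 events: P(max_{1 ≤ j ≤ 52} |Z̄_j − μ_j| ≥ 0.114) ≤ 52·2·exp(−2nε²) = 104 exp(−2·570·0.114²).
So c = 2·570·0.114² = 14.8154.

14.815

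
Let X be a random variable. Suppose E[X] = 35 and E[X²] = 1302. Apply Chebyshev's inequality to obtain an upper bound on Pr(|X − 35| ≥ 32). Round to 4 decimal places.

Var(X) = E[X²] − (E[X])² = 1302 − 1225 = 77.
Chebyshev's inequality: Pr(|X − μ| ≥ t) ≤ Var(X)/t² = 77/1024 = 0.0752.

0.0752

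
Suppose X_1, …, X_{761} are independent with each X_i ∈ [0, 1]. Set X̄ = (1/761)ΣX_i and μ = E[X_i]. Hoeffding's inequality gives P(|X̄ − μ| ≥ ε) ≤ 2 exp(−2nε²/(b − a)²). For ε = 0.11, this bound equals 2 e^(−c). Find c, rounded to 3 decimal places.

c = 2nε²/(b − a)² = 2·761·0.11² / 1² = 18.4162.

18.416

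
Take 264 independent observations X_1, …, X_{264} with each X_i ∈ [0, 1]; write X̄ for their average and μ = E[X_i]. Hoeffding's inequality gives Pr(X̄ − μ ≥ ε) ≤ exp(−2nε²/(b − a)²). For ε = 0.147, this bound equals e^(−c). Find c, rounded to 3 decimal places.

11.410

c = 2nε²/(b − a)² = 2·264·0.147² / 1² = 11.4096.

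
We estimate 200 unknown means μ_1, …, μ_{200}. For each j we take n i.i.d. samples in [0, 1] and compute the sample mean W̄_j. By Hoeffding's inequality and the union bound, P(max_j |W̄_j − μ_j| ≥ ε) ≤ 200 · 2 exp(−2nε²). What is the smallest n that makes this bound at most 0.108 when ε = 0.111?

Need 2·200·exp(−2nε²) ≤ 0.108, i.e. exp(−2nε²) ≤ 0.108/400.
So 2nε² ≥ ln(400/0.108) = 8.217089.
Hence n ≥ 8.217089/(2·0.111²) = 333.459.
The smallest integer n is 334.

334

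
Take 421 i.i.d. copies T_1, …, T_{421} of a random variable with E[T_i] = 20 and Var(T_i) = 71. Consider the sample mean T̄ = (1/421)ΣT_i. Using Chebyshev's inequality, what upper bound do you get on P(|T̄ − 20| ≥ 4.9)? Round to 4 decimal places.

0.0070

Var(T̄) = Var(T_i)/n = 71/421 = 0.16865.
Chebyshev: P(|T̄ − 20| ≥ 4.9) ≤ Var(T̄)/(4.9)² = 71/(421·4.9²) = 0.0070.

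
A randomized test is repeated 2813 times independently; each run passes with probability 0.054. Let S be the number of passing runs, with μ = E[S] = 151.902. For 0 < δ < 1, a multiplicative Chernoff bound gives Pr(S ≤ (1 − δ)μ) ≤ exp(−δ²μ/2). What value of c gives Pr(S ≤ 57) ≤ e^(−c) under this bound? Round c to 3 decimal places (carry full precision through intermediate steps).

Write 57 = (1 − δ)μ, so δ = 1 − 57/151.902 = 0.6247581…
Then the exponent is δ²μ/2 = (μ − 57)²/(2μ) = 29.645395.

29.645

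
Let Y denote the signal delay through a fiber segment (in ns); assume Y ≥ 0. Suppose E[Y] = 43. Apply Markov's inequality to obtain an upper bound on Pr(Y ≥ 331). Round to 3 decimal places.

Markov's inequality: for a non-negative random variable, Pr(Y ≥ a) ≤ E[Y]/a.
Here E[Y] = 43 and a = 331, so the bound is 43/331 = 0.1299.

0.130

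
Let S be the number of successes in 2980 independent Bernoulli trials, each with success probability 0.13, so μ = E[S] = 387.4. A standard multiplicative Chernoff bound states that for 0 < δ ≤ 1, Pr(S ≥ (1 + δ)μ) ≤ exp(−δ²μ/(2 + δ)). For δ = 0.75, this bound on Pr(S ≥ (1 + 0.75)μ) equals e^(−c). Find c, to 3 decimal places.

79.241

c = δ²μ/(2 + δ) = 0.75²·387.4/(2 + 0.75) = 79.2409.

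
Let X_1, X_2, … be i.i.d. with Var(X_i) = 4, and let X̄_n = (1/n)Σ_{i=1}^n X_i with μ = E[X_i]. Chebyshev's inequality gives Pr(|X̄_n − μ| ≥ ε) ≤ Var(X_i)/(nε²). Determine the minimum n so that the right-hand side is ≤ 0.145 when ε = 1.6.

Require 4/(n·1.6²) ≤ 0.145, i.e. n ≥ 4/(0.145·1.6²) = 10.776.
The smallest integer n is 11.

11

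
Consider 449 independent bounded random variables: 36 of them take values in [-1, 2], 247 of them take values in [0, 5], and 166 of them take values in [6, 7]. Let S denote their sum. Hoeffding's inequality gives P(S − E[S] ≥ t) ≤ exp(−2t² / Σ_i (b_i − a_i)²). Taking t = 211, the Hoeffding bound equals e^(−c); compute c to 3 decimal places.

Σ(b_i − a_i)² = 36·3² + 247·5² + 166·1² = 6665.
c = 2t² / 6665 = 2·211² / 6665 = 13.3596.

13.360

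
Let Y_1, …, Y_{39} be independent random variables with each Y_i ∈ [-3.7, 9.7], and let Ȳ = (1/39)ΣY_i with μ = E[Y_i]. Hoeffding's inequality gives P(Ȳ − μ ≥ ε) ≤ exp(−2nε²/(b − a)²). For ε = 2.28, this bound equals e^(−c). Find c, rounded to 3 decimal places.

c = 2nε²/(b − a)² = 2·39·2.28² / 13.4² = 2.2582.

2.258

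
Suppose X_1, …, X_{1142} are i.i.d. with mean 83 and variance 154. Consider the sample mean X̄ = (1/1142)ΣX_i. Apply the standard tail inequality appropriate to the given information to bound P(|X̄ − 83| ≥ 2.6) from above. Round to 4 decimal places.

0.0199

With mean and variance of each term known, Chebyshev's inequality bounds the deviation of the sum (or sample mean).
Var(X̄) = Var(X_i)/n = 154/1142 = 0.13485.
Chebyshev: P(|X̄ − 83| ≥ 2.6) ≤ Var(X̄)/(2.6)² = 154/(1142·2.6²) = 0.0199.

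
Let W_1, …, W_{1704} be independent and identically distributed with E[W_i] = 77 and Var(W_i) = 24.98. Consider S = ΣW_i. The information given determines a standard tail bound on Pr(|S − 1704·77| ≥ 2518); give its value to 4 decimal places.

With mean and variance of each term known, Chebyshev's inequality bounds the deviation of the sum (or sample mean).
Var(S) = n·Var(W_i) = 1704·24.98 = 42565.92.
Chebyshev: Pr(|S − 1704·77| ≥ 2518) ≤ Var(S)/2518² = 42565.92/6340324 = 0.0067.

0.0067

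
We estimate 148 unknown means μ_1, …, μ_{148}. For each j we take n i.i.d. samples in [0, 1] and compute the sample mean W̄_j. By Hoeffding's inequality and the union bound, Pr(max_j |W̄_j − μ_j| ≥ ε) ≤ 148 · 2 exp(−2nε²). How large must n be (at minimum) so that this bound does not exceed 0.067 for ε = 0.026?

6209

Need 2·148·exp(−2nε²) ≤ 0.067, i.e. exp(−2nε²) ≤ 0.067/296.
So 2nε² ≥ ln(296/0.067) = 8.393422.
Hence n ≥ 8.393422/(2·0.026²) = 6208.152.
The smallest integer n is 6209.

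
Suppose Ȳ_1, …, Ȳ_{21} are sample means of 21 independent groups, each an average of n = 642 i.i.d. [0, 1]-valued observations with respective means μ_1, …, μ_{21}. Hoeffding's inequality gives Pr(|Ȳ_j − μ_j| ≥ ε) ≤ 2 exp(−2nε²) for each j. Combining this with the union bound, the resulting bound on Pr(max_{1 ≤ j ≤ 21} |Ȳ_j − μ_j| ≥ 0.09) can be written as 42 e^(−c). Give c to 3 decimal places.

10.400

Union bound over the 21 events: Pr(max_{1 ≤ j ≤ 21} |Ȳ_j − μ_j| ≥ 0.09) ≤ 21·2·exp(−2nε²) = 42 exp(−2·642·0.09²).
So c = 2·642·0.09² = 10.4004.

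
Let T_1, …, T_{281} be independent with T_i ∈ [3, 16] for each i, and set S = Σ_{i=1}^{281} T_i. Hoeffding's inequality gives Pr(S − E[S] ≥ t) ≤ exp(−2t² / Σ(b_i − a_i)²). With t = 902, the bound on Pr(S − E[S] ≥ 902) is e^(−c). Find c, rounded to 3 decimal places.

Σ(b_i − a_i)² = 281·(13)² = 47489.
c = 2t²/47489 = 2·902²/47489 = 34.2649.

34.265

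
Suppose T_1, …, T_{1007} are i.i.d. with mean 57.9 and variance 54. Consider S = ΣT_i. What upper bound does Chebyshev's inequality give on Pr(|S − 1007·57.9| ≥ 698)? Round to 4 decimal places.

Var(S) = n·Var(T_i) = 1007·54 = 54378.
Chebyshev: Pr(|S − 1007·57.9| ≥ 698) ≤ Var(S)/698² = 54378/487204 = 0.1116.

0.1116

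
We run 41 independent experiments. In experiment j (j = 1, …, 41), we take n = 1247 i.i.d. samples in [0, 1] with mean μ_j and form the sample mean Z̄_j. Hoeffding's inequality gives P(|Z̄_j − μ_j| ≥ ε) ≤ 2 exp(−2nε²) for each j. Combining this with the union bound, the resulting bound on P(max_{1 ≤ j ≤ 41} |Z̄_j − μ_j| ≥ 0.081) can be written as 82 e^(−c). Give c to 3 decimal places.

16.363

Union bound over the 41 events: P(max_{1 ≤ j ≤ 41} |Z̄_j − μ_j| ≥ 0.081) ≤ 41·2·exp(−2nε²) = 82 exp(−2·1247·0.081²).
So c = 2·1247·0.081² = 16.3631.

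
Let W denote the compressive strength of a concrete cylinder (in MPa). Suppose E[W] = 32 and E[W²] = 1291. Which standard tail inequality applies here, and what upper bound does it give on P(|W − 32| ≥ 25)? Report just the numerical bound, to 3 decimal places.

0.427

The first two moments determine the variance, so Chebyshev's inequality is the sharpest standard bound available.
Var(W) = E[W²] − (E[W])² = 1291 − 1024 = 267.
Chebyshev's inequality: P(|W − μ| ≥ t) ≤ Var(W)/t² = 267/625 = 0.4272.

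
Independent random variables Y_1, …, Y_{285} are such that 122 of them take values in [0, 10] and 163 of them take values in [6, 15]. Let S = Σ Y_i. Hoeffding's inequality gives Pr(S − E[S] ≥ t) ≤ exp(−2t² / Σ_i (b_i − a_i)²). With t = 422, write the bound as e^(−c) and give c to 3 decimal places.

Σ(b_i − a_i)² = 122·10² + 163·9² = 25403.
c = 2t² / 25403 = 2·422² / 25403 = 14.0207.

14.021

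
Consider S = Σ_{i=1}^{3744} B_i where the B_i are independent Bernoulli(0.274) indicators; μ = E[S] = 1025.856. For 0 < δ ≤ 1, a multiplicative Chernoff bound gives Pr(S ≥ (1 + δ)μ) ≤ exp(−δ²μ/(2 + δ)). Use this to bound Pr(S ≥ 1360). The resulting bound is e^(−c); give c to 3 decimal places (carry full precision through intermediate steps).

Write 1360 = (1 + δ)μ, so δ = 1360/1025.856 − 1 = 0.3257221…
Then the exponent is δ²μ/(2 + δ) = (1360 − μ)² / (μ·(2 + δ)) = 46.797549.

46.798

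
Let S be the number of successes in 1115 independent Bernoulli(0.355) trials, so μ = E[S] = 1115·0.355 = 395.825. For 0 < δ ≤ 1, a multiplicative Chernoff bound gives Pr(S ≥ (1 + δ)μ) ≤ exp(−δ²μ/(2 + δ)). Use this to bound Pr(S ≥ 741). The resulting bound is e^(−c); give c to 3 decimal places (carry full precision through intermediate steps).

Write 741 = (1 + δ)μ, so δ = 741/395.825 − 1 = 0.8720394…
Then the exponent is δ²μ/(2 + δ) = (741 − μ)² / (μ·(2 + δ)) = 104.805736.

104.806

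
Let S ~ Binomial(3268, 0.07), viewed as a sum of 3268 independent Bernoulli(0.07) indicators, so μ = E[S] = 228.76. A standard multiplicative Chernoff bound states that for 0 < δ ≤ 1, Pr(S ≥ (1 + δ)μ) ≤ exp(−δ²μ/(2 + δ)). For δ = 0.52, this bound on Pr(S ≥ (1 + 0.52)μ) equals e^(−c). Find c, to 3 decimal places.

c = δ²μ/(2 + δ) = 0.52²·228.76/(2 + 0.52) = 24.5463.

24.546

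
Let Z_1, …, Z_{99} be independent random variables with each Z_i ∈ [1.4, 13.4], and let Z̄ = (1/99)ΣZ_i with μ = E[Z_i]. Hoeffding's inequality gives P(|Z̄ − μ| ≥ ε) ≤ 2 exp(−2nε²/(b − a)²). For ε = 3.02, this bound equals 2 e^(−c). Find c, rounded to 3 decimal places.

12.541

c = 2nε²/(b − a)² = 2·99·3.02² / 12² = 12.5405.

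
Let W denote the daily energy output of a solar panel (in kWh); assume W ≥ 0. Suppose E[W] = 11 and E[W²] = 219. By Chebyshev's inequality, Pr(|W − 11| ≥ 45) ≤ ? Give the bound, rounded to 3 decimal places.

0.048

Var(W) = E[W²] − (E[W])² = 219 − 121 = 98.
Chebyshev's inequality: Pr(|W − μ| ≥ t) ≤ Var(W)/t² = 98/2025 = 0.0484.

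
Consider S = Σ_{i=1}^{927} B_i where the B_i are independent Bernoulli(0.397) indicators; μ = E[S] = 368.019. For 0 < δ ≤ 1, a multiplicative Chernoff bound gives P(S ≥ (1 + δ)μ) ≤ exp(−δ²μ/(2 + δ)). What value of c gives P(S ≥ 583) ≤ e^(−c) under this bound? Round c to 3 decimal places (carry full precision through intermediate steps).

48.597

Write 583 = (1 + δ)μ, so δ = 583/368.019 − 1 = 0.5841573…
Then the exponent is δ²μ/(2 + δ) = (583 − μ)² / (μ·(2 + δ)) = 48.597168.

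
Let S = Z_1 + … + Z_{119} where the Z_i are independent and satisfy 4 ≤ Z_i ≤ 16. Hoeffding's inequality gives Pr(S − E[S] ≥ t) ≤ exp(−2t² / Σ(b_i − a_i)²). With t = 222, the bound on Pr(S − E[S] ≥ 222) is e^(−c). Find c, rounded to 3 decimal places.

Σ(b_i − a_i)² = 119·(12)² = 17136.
c = 2t²/17136 = 2·222²/17136 = 5.7521.

5.752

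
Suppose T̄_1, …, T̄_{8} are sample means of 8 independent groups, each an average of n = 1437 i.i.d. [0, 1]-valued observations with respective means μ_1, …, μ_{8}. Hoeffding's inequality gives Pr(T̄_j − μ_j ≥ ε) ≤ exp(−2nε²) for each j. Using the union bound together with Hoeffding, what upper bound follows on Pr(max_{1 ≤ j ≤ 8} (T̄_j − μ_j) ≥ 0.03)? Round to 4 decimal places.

0.6022

Per-experiment Hoeffding bound: exp(−2·1437·0.03²) = exp(−2.58660) = 0.075276.
Union bound over 8 events: 8·0.075276 = 0.60220.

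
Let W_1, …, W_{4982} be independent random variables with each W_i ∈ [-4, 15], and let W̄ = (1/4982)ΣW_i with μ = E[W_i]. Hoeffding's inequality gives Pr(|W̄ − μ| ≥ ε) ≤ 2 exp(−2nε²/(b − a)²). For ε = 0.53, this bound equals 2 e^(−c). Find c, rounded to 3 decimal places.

c = 2nε²/(b − a)² = 2·4982·0.53² / 19² = 7.7532.

7.753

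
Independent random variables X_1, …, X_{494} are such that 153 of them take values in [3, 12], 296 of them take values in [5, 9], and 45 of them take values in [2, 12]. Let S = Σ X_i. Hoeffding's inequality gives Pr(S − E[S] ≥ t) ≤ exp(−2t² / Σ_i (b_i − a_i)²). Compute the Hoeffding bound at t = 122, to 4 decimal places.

Σ(b_i − a_i)² = 153·9² + 296·4² + 45·10² = 21629.
Exponent = 2·122² / 21629 = 1.37630.
Bound = exp(−1.37630) = 0.25251.

0.2525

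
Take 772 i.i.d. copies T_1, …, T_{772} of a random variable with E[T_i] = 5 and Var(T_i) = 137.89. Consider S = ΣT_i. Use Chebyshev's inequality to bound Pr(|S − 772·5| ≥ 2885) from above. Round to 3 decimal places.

Var(S) = n·Var(T_i) = 772·137.89 = 106451.08.
Chebyshev: Pr(|S − 772·5| ≥ 2885) ≤ Var(S)/2885² = 106451.08/8323225 = 0.0128.

0.013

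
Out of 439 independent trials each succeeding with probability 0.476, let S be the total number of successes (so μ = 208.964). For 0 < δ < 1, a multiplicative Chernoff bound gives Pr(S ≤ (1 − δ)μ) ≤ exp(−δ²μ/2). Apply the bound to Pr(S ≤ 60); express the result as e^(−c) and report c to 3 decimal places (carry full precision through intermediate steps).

53.096

Write 60 = (1 − δ)μ, so δ = 1 − 60/208.964 = 0.7128692…
Then the exponent is δ²μ/2 = (μ − 60)²/(2μ) = 53.095924.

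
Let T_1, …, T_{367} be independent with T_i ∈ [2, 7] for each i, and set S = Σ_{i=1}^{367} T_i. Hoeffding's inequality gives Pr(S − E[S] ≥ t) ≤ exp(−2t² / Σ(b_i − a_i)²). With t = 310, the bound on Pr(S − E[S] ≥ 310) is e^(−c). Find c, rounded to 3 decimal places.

20.948

Σ(b_i − a_i)² = 367·(5)² = 9175.
c = 2t²/9175 = 2·310²/9175 = 20.9482.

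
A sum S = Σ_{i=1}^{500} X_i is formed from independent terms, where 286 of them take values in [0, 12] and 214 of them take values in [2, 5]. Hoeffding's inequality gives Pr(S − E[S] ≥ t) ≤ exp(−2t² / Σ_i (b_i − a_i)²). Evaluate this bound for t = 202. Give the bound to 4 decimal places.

0.1506

Σ(b_i − a_i)² = 286·12² + 214·3² = 43110.
Exponent = 2·202² / 43110 = 1.89302.
Bound = exp(−1.89302) = 0.15062.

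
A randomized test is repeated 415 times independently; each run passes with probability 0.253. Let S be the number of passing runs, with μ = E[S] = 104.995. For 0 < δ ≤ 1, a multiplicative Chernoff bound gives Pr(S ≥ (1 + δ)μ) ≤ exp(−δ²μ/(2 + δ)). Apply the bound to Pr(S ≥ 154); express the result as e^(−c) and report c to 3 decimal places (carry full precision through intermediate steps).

Write 154 = (1 + δ)μ, so δ = 154/104.995 − 1 = 0.4667365…
Then the exponent is δ²μ/(2 + δ) = (154 − μ)² / (μ·(2 + δ)) = 9.272341.

9.272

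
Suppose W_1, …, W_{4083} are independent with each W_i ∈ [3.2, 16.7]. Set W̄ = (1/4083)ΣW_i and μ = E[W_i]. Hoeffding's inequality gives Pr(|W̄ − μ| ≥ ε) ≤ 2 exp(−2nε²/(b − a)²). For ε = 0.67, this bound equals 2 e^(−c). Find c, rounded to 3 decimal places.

20.114

c = 2nε²/(b − a)² = 2·4083·0.67² / 13.5² = 20.1137.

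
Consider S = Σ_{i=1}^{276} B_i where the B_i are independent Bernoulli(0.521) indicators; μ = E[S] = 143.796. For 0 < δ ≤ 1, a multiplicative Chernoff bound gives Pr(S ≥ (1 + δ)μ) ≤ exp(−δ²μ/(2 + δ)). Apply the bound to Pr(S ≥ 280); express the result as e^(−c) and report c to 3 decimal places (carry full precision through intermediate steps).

43.775

Write 280 = (1 + δ)μ, so δ = 280/143.796 − 1 = 0.947203…
Then the exponent is δ²μ/(2 + δ) = (280 − μ)² / (μ·(2 + δ)) = 43.774669.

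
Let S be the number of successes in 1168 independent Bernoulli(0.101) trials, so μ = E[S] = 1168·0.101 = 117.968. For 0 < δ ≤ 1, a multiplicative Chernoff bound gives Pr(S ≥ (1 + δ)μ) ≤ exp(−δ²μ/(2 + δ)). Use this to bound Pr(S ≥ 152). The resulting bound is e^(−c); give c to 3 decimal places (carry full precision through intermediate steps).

Write 152 = (1 + δ)μ, so δ = 152/117.968 − 1 = 0.288485…
Then the exponent is δ²μ/(2 + δ) = (152 − μ)² / (μ·(2 + δ)) = 4.290053.

4.290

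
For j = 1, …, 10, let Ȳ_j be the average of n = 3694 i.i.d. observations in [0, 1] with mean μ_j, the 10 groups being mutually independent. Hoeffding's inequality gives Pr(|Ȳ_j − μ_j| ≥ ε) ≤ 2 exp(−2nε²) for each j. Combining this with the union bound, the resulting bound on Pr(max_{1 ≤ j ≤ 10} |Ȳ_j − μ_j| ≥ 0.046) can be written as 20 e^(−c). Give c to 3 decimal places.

15.633

Union bound over the 10 events: Pr(max_{1 ≤ j ≤ 10} |Ȳ_j − μ_j| ≥ 0.046) ≤ 10·2·exp(−2nε²) = 20 exp(−2·3694·0.046²).
So c = 2·3694·0.046² = 15.6330.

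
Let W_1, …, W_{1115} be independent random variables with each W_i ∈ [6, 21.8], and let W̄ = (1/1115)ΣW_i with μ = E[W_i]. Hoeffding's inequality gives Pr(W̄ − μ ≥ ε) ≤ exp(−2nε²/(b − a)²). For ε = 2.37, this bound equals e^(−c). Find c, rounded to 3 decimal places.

c = 2nε²/(b − a)² = 2·1115·2.37² / 15.8² = 50.1750.

50.175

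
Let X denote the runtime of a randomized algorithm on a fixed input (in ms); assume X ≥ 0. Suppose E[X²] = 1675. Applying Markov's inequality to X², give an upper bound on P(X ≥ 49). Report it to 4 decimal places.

Since X ≥ 0, the event {X ≥ 49} is the same as {X² ≥ 2401}.
Markov's inequality applied to X² gives P(X² ≥ 2401) ≤ E[X²]/2401 = 1675/2401 = 0.6976.

0.6976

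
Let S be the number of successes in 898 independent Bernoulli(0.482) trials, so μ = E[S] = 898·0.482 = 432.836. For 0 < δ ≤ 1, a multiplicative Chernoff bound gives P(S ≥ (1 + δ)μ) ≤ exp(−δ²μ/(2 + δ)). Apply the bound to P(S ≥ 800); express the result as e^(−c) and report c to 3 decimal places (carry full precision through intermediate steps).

Write 800 = (1 + δ)μ, so δ = 800/432.836 − 1 = 0.8482751…
Then the exponent is δ²μ/(2 + δ) = (800 − μ)² / (μ·(2 + δ)) = 109.349016.

109.349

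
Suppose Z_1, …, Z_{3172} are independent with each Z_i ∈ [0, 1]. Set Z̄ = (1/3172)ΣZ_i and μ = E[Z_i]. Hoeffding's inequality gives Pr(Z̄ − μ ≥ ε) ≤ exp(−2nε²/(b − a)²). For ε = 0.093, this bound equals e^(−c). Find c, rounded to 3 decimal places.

c = 2nε²/(b − a)² = 2·3172·0.093² / 1² = 54.8693.

54.869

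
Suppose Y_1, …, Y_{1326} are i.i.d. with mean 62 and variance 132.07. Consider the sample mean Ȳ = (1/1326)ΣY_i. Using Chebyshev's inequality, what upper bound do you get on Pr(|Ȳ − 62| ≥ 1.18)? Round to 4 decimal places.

0.0715

Var(Ȳ) = Var(Y_i)/n = 132.07/1326 = 0.0996.
Chebyshev: Pr(|Ȳ − 62| ≥ 1.18) ≤ Var(Ȳ)/(1.18)² = 132.07/(1326·1.18²) = 0.0715.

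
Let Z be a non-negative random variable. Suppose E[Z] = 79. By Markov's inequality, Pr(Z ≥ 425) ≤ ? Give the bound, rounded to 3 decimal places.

0.186

Markov's inequality: for a non-negative random variable, Pr(Z ≥ a) ≤ E[Z]/a.
Here E[Z] = 79 and a = 425, so the bound is 79/425 = 0.1859.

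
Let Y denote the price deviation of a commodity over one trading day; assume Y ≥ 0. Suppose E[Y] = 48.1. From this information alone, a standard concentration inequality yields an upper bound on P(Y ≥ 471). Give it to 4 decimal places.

Only the mean of a non-negative variable is known, so Markov's inequality is the applicable tail bound.
Markov's inequality: for a non-negative random variable, P(Y ≥ a) ≤ E[Y]/a.
Here E[Y] = 48.1 and a = 471, so the bound is 48.1/471 = 0.1021.

0.1021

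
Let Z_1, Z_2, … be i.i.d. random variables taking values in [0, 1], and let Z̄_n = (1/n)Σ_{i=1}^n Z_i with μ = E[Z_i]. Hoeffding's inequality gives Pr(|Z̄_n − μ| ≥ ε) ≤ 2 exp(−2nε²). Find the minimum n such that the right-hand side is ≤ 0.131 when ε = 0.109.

115

Require 2·exp(−2nε²) ≤ 0.131, i.e. 2nε² ≥ ln(2/0.131) = 2.725705.
So n ≥ 2.725705 / (2·0.109²) = 114.709.
The smallest integer n is 115.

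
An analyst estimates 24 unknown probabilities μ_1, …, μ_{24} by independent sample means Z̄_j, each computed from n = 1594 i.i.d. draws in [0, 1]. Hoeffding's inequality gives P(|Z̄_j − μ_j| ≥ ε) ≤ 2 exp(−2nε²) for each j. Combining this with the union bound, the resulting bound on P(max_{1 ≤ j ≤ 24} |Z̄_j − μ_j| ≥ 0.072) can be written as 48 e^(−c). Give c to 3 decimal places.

Union bound over the 24 events: P(max_{1 ≤ j ≤ 24} |Z̄_j − μ_j| ≥ 0.072) ≤ 24·2·exp(−2nε²) = 48 exp(−2·1594·0.072²).
So c = 2·1594·0.072² = 16.5266.

16.527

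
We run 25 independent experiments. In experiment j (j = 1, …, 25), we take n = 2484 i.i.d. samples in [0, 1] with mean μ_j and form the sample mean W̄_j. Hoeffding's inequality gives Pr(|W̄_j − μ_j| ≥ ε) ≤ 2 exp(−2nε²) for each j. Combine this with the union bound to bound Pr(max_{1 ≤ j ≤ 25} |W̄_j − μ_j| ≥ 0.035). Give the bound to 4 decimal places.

0.1137

Per-experiment Hoeffding bound: 2·exp(−2·2484·0.035²) = 2·exp(−6.08580) = 0.0045499.
Union bound over 25 events: 25·0.0045499 = 0.11375.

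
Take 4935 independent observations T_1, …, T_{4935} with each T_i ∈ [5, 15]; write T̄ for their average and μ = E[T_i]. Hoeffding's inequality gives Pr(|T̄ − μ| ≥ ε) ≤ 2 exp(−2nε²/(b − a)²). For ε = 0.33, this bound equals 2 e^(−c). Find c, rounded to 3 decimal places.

c = 2nε²/(b − a)² = 2·4935·0.33² / 10² = 10.7484.

10.748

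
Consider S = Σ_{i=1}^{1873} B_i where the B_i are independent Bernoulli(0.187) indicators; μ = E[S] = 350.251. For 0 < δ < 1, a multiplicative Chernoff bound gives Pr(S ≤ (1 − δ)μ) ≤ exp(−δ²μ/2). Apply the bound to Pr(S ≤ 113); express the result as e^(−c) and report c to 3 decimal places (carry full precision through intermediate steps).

Write 113 = (1 − δ)μ, so δ = 1 − 113/350.251 = 0.6773742…
Then the exponent is δ²μ/2 = (μ − 113)²/(2μ) = 80.353856.

80.354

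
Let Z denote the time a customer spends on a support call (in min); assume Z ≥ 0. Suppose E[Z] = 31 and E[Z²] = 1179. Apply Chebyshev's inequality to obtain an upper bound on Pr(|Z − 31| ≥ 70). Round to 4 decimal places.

Var(Z) = E[Z²] − (E[Z])² = 1179 − 961 = 218.
Chebyshev's inequality: Pr(|Z − μ| ≥ t) ≤ Var(Z)/t² = 218/4900 = 0.0445.

0.0445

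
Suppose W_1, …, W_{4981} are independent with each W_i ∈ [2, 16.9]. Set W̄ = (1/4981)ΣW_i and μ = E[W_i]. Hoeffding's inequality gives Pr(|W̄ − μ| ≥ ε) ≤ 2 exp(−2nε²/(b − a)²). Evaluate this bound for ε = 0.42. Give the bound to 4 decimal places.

Exponent: 2nε²/(b − a)² = 2·4981·0.42² / 14.9² = 7.91539.
Bound = 2·exp(−7.91539) = 0.00073.

0.0007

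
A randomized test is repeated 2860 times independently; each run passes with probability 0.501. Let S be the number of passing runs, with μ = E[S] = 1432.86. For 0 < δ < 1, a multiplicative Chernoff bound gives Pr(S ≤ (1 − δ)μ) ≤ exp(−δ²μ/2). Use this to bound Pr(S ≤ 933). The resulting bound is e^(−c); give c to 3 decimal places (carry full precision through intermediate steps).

87.189

Write 933 = (1 − δ)μ, so δ = 1 − 933/1432.86 = 0.3488547…
Then the exponent is δ²μ/2 = (μ − 933)²/(2μ) = 87.189265.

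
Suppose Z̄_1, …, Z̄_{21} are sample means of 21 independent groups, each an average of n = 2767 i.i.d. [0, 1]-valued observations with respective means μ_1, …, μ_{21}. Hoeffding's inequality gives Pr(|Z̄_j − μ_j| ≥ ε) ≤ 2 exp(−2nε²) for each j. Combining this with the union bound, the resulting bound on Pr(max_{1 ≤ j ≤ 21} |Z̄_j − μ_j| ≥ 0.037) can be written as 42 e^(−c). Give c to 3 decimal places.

7.576

Union bound over the 21 events: Pr(max_{1 ≤ j ≤ 21} |Z̄_j − μ_j| ≥ 0.037) ≤ 21·2·exp(−2nε²) = 42 exp(−2·2767·0.037²).
So c = 2·2767·0.037² = 7.5760.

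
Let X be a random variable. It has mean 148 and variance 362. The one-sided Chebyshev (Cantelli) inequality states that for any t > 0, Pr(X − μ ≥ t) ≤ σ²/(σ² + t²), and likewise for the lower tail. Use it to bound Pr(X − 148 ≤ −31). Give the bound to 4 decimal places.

0.2736

Here σ² = 362 and t = 31, so σ² + t² = 1323.
Cantelli's bound: 362/1323 = 0.2736.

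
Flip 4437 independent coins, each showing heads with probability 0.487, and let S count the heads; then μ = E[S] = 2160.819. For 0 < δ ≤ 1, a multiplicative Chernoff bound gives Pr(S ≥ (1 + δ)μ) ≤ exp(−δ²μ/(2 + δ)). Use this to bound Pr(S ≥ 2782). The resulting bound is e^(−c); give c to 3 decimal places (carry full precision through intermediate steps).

Write 2782 = (1 + δ)μ, so δ = 2782/2160.819 − 1 = 0.2874748…
Then the exponent is δ²μ/(2 + δ) = (2782 − μ)² / (μ·(2 + δ)) = 78.065945.

78.066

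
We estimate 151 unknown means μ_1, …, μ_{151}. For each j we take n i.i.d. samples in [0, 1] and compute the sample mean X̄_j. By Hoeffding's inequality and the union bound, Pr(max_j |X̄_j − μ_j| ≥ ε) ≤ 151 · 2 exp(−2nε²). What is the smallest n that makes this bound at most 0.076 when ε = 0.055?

Need 2·151·exp(−2nε²) ≤ 0.076, i.e. exp(−2nε²) ≤ 0.076/302.
So 2nε² ≥ ln(302/0.076) = 8.287449.
Hence n ≥ 8.287449/(2·0.055²) = 1369.826.
The smallest integer n is 1370.

1370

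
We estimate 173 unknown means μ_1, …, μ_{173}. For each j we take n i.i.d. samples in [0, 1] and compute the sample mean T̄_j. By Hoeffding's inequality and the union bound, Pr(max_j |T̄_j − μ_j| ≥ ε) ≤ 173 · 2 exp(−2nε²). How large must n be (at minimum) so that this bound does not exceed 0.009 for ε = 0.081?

805

Need 2·173·exp(−2nε²) ≤ 0.009, i.e. exp(−2nε²) ≤ 0.009/346.
So 2nε² ≥ ln(346/0.009) = 10.556969.
Hence n ≥ 10.556969/(2·0.081²) = 804.524.
The smallest integer n is 805.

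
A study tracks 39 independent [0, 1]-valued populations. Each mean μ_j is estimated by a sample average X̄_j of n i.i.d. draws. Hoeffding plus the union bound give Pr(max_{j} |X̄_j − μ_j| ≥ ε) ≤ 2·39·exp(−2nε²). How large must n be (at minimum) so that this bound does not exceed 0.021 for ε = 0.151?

181

Need 2·39·exp(−2nε²) ≤ 0.021, i.e. exp(−2nε²) ≤ 0.021/78.
So 2nε² ≥ ln(78/0.021) = 8.219942.
Hence n ≥ 8.219942/(2·0.151²) = 180.254.
The smallest integer n is 181.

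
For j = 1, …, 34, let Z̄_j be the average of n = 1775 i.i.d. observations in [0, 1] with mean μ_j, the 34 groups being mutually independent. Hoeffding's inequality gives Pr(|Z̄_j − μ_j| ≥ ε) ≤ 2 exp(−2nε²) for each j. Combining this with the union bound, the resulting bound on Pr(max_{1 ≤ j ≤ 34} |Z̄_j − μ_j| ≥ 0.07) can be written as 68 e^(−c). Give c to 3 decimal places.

17.395

Union bound over the 34 events: Pr(max_{1 ≤ j ≤ 34} |Z̄_j − μ_j| ≥ 0.07) ≤ 34·2·exp(−2nε²) = 68 exp(−2·1775·0.07²).
So c = 2·1775·0.07² = 17.3950.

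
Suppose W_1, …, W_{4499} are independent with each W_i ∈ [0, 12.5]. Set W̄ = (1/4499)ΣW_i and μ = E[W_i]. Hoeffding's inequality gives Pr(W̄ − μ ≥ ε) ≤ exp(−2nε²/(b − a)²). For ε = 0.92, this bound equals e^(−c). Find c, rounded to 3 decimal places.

48.742

c = 2nε²/(b − a)² = 2·4499·0.92² / 12.5² = 48.7418.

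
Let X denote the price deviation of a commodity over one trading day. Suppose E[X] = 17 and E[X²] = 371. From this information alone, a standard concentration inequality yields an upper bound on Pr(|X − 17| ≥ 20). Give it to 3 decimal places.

0.205

The first two moments determine the variance, so Chebyshev's inequality is the sharpest standard bound available.
Var(X) = E[X²] − (E[X])² = 371 − 289 = 82.
Chebyshev's inequality: Pr(|X − μ| ≥ t) ≤ Var(X)/t² = 82/400 = 0.2050.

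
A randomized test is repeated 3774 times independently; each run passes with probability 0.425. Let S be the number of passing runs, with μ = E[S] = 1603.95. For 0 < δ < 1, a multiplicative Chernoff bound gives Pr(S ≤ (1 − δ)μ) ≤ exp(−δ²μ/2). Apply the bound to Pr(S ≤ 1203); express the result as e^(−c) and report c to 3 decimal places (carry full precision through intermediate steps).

Write 1203 = (1 − δ)μ, so δ = 1 − 1203/1603.95 = 0.2499766…
Then the exponent is δ²μ/2 = (μ − 1203)²/(2μ) = 50.114063.

50.114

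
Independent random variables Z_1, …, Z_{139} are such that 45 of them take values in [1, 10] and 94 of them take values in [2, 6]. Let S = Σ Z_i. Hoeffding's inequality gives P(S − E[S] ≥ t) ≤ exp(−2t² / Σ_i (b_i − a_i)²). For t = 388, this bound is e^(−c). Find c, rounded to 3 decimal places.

58.475

Σ(b_i − a_i)² = 45·9² + 94·4² = 5149.
c = 2t² / 5149 = 2·388² / 5149 = 58.4750.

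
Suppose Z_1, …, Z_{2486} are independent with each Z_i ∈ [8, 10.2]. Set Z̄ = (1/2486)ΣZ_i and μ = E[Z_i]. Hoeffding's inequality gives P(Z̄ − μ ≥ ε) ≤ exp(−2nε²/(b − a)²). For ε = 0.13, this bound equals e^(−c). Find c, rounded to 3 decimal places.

c = 2nε²/(b − a)² = 2·2486·0.13² / 2.2² = 17.3609.

17.361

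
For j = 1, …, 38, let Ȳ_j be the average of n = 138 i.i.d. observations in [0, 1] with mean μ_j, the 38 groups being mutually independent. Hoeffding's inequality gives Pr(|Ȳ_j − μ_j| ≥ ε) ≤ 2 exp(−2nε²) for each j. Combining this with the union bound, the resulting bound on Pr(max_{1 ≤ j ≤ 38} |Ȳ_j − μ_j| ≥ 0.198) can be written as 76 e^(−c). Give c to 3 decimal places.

Union bound over the 38 events: Pr(max_{1 ≤ j ≤ 38} |Ȳ_j − μ_j| ≥ 0.198) ≤ 38·2·exp(−2nε²) = 76 exp(−2·138·0.198²).
So c = 2·138·0.198² = 10.8203.

10.820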